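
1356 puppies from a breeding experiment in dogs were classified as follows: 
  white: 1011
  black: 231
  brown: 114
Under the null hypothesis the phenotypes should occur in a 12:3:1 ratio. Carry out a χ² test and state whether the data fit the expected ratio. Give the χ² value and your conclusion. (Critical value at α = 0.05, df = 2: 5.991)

The 12:3:1 ratio has 16 parts, so with N = 1356 the expected counts are:
  white: 1356 × 12/16 = 1017
  black: 1356 × 3/16 = 254.25
  brown: 1356 × 1/16 = 84.75
χ² = Σ (O − E)² / E
  white: (1011 − 1017)² / 1017 = 0.0354
  black: (231 − 254.25)² / 254.25 = 2.1261
  brown: (114 − 84.75)² / 84.75 = 10.0951
χ² = 0.0354 + 2.1261 + 10.0951 = 12.2566 ≈ 12.257
Degrees of freedom = 3 − 1 = 2; critical value at α = 0.05 is 5.991.
Since 12.257 > 5.991, we reject the null hypothesis — the data do not fit the 12:3:1 ratio.

12.257; not consistent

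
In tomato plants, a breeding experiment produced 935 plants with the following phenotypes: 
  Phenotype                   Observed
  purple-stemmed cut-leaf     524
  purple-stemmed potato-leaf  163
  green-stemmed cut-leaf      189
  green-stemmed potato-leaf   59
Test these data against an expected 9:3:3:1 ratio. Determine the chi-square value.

Under the 9:3:3:1 hypothesis (Σ ratio = 16, N = 935):
  purple-stemmed cut-leaf: 935 × 9/16 = 525.9375
  purple-stemmed potato-leaf: 935 × 3/16 = 175.3125
  green-stemmed cut-leaf: 935 × 3/16 = 175.3125
  green-stemmed potato-leaf: 935 × 1/16 = 58.4375
χ² = Σ (O − E)² / E
  purple-stemmed cut-leaf: (524 − 525.9375)² / 525.9375 = 0.0071
  purple-stemmed potato-leaf: (163 − 175.3125)² / 175.3125 = 0.8647
  green-stemmed cut-leaf: (189 − 175.3125)² / 175.3125 = 1.0686
  green-stemmed potato-leaf: (59 − 58.4375)² / 58.4375 = 0.0054
χ² = 0.0071 + 0.8647 + 1.0686 + 0.0054 = 1.9458 ≈ 1.946

1.946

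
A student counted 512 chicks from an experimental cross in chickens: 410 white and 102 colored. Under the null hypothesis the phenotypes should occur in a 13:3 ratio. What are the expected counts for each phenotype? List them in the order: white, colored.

416, 96

The 13:3 ratio has 16 parts, so with N = 512 the expected counts are:
  white: 512 × 13/16 = 416
  colored: 512 × 3/16 = 96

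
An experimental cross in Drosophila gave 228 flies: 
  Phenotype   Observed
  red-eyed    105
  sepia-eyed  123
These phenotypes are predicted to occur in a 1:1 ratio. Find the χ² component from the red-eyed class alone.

0.711

Expected counts for N = 228 under a 1:1 ratio (total parts = 2):
  red-eyed: 228 × 1/2 = 114
  sepia-eyed: 228 × 1/2 = 114
Contribution of red-eyed: (105 − 114)² / 114 = 0.7105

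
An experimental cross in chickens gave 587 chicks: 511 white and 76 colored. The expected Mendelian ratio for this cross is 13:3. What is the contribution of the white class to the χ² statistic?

The 13:3 ratio has 16 parts, so with N = 587 the expected counts are:
  white: 587 × 13/16 = 476.9375
  colored: 587 × 3/16 = 110.0625
Contribution of white: (511 − 476.9375)² / 476.9375 = 2.4327

2.433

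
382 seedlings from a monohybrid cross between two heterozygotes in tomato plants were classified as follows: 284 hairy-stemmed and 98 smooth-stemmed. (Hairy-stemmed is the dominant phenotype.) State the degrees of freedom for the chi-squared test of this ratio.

For a monohybrid cross between heterozygotes with complete dominance, the expected phenotypic ratio is 3:1.
A goodness-of-fit test with 2 phenotype classes has df = 2 − 1 = 1.

1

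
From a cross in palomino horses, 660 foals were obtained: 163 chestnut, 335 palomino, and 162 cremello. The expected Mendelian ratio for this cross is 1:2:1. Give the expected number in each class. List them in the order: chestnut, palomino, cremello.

The 1:2:1 ratio has 4 parts, so with N = 660 the expected counts are:
  chestnut: 660 × 1/4 = 165
  palomino: 660 × 2/4 = 330
  cremello: 660 × 1/4 = 165

165, 330, 165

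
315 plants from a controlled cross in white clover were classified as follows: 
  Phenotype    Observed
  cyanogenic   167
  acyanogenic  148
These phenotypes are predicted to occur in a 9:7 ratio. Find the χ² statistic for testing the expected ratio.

1.339

Under the 9:7 hypothesis (Σ ratio = 16, N = 315):
  cyanogenic: 315 × 9/16 = 177.1875
  acyanogenic: 315 × 7/16 = 137.8125
χ² = Σ (O − E)² / E
  cyanogenic: (167 − 177.1875)² / 177.1875 = 0.5857
  acyanogenic: (148 − 137.8125)² / 137.8125 = 0.7531
χ² = 0.5857 + 0.7531 = 1.3388 ≈ 1.339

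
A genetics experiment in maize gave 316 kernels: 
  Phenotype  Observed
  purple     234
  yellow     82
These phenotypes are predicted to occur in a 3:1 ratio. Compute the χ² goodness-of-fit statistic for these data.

0.152

The 3:1 ratio has 4 parts, so with N = 316 the expected counts are:
  purple: 316 × 3/4 = 237
  yellow: 316 × 1/4 = 79
χ² = Σ (O − E)² / E
  purple: (234 − 237)² / 237 = 0.0380
  yellow: (82 − 79)² / 79 = 0.1139
χ² = 0.0380 + 0.1139 = 0.1519 ≈ 0.152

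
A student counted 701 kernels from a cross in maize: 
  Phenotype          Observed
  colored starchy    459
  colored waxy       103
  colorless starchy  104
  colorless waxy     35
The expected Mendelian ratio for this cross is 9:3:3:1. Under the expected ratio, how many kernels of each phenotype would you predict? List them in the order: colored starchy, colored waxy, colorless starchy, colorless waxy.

394.3125, 131.4375, 131.4375, 43.8125

Under the 9:3:3:1 hypothesis (Σ ratio = 16, N = 701):
  colored starchy: 701 × 9/16 = 394.3125
  colored waxy: 701 × 3/16 = 131.4375
  colorless starchy: 701 × 3/16 = 131.4375
  colorless waxy: 701 × 1/16 = 43.8125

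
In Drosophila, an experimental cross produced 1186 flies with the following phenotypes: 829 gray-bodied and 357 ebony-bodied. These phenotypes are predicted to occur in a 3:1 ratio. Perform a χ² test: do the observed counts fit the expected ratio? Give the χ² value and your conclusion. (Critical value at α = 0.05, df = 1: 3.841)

The 3:1 ratio has 4 parts, so with N = 1186 the expected counts are:
  gray-bodied: 1186 × 3/4 = 889.5
  ebony-bodied: 1186 × 1/4 = 296.5
χ² = Σ (O − E)² / E
  gray-bodied: (829 − 889.5)² / 889.5 = 4.1150
  ebony-bodied: (357 − 296.5)² / 296.5 = 12.3449
χ² = 4.1150 + 12.3449 = 16.4599 ≈ 16.460
Degrees of freedom = 2 − 1 = 1; critical value at α = 0.05 is 3.841.
Since 16.460 > 3.841, we reject the null hypothesis — the data do not fit the 3:1 ratio.

16.460; not consistent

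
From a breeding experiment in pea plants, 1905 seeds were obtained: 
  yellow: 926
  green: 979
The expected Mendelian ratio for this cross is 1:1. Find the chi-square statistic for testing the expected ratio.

1.475

The 1:1 ratio has 2 parts, so with N = 1905 the expected counts are:
  yellow: 1905 × 1/2 = 952.5
  green: 1905 × 1/2 = 952.5
χ² = Σ (O − E)² / E
  yellow: (926 − 952.5)² / 952.5 = 0.7373
  green: (979 − 952.5)² / 952.5 = 0.7373
χ² = 0.7373 + 0.7373 = 1.4746 ≈ 1.475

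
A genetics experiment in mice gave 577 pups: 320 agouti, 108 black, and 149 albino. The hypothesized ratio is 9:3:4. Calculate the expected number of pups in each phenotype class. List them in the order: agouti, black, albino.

324.5625, 108.1875, 144.25

Total ratio parts = 16. Expected numbers out of 577:
  agouti: 577 × 9/16 = 324.5625
  black: 577 × 3/16 = 108.1875
  albino: 577 × 4/16 = 144.25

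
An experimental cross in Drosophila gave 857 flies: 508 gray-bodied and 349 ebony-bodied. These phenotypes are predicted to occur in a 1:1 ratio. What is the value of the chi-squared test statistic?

29.499

The 1:1 ratio has 2 parts, so with N = 857 the expected counts are:
  gray-bodied: 857 × 1/2 = 428.5
  ebony-bodied: 857 × 1/2 = 428.5
χ² = Σ (O − E)² / E
  gray-bodied: (508 − 428.5)² / 428.5 = 14.7497
  ebony-bodied: (349 − 428.5)² / 428.5 = 14.7497
χ² = 14.7497 + 14.7497 = 29.4994 ≈ 29.499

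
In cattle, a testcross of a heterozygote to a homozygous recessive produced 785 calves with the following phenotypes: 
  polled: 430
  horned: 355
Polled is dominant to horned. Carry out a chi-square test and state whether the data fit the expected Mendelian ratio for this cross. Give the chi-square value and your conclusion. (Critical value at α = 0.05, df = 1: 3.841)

7.166; not consistent

A testcross of a heterozygote (Aa × aa) gives a 1:1 phenotypic ratio.
The 1:1 ratio has 2 parts, so with N = 785 the expected counts are:
  polled: 785 × 1/2 = 392.5
  horned: 785 × 1/2 = 392.5
χ² = Σ (O − E)² / E
  polled: (430 − 392.5)² / 392.5 = 3.5828
  horned: (355 − 392.5)² / 392.5 = 3.5828
χ² = 3.5828 + 3.5828 = 7.1656 ≈ 7.166
Degrees of freedom = 2 − 1 = 1; critical value at α = 0.05 is 3.841.
Since 7.166 > 3.841, we reject the null hypothesis — the data do not fit the 1:1 ratio.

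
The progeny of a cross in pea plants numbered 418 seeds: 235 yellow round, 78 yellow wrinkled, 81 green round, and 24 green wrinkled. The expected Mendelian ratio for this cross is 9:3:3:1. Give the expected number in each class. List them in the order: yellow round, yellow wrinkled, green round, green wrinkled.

Under the 9:3:3:1 hypothesis (Σ ratio = 16, N = 418):
  yellow round: 418 × 9/16 = 235.125
  yellow wrinkled: 418 × 3/16 = 78.375
  green round: 418 × 3/16 = 78.375
  green wrinkled: 418 × 1/16 = 26.125

235.125, 78.375, 78.375, 26.125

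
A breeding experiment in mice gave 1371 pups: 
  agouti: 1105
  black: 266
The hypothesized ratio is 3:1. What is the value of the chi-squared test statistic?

22.915

Under the 3:1 hypothesis (Σ ratio = 4, N = 1371):
  agouti: 1371 × 3/4 = 1028.25
  black: 1371 × 1/4 = 342.75
χ² = Σ (O − E)² / E
  agouti: (1105 − 1028.25)² / 1028.25 = 5.7287
  black: (266 − 342.75)² / 342.75 = 17.1862
χ² = 5.7287 + 17.1862 = 22.9149 ≈ 22.915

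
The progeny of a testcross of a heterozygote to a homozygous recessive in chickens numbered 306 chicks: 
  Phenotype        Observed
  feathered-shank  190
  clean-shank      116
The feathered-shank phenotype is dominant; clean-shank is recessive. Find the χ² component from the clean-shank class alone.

8.948

A testcross of a heterozygote (Aa × aa) gives a 1:1 phenotypic ratio.
Under the 1:1 hypothesis (Σ ratio = 2, N = 306):
  feathered-shank: 306 × 1/2 = 153
  clean-shank: 306 × 1/2 = 153
Contribution of clean-shank: (116 − 153)² / 153 = 8.9477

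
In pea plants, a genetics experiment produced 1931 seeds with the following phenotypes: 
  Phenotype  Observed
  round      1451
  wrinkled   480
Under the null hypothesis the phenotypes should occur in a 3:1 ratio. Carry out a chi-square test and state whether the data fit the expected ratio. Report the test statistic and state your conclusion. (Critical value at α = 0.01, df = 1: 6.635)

0.021; consistent

Total ratio parts = 4. Expected numbers out of 1931:
  round: 1931 × 3/4 = 1448.25
  wrinkled: 1931 × 1/4 = 482.75
χ² = Σ (O − E)² / E
  round: (1451 − 1448.25)² / 1448.25 = 0.0052
  wrinkled: (480 − 482.75)² / 482.75 = 0.0157
χ² = 0.0052 + 0.0157 = 0.0209 ≈ 0.021
Degrees of freedom = 2 − 1 = 1; critical value at α = 0.01 is 6.635.
Since 0.021 < 6.635, we fail to reject the null hypothesis — the data are consistent with the 3:1 ratio.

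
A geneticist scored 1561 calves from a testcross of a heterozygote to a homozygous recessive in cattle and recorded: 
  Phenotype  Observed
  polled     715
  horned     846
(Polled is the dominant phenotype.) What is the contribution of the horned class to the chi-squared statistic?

A testcross of a heterozygote (Aa × aa) gives a 1:1 phenotypic ratio.
The 1:1 ratio has 2 parts, so with N = 1561 the expected counts are:
  polled: 1561 × 1/2 = 780.5
  horned: 1561 × 1/2 = 780.5
Contribution of horned: (846 − 780.5)² / 780.5 = 5.4968

5.497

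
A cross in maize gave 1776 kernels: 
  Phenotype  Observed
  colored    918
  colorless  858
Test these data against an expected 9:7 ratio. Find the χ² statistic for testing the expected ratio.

15.012

The 9:7 ratio has 16 parts, so with N = 1776 the expected counts are:
  colored: 1776 × 9/16 = 999
  colorless: 1776 × 7/16 = 777
χ² = Σ (O − E)² / E
  colored: (918 − 999)² / 999 = 6.5676
  colorless: (858 − 777)² / 777 = 8.4440
χ² = 6.5676 + 8.4440 = 15.0116 ≈ 15.012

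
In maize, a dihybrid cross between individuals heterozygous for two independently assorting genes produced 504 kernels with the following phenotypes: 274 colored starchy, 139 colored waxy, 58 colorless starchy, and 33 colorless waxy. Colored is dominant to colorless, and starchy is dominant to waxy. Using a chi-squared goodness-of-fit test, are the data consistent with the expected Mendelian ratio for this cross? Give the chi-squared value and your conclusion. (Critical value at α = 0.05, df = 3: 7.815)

35.443; not consistent

A dihybrid F₂ with independent assortment and complete dominance at both loci gives a 9:3:3:1 phenotypic ratio.
The 9:3:3:1 ratio has 16 parts, so with N = 504 the expected counts are:
  colored starchy: 504 × 9/16 = 283.5
  colored waxy: 504 × 3/16 = 94.5
  colorless starchy: 504 × 3/16 = 94.5
  colorless waxy: 504 × 1/16 = 31.5
χ² = Σ (O − E)² / E
  colored starchy: (274 − 283.5)² / 283.5 = 0.3183
  colored waxy: (139 − 94.5)² / 94.5 = 20.9550
  colorless starchy: (58 − 94.5)² / 94.5 = 14.0979
  colorless waxy: (33 − 31.5)² / 31.5 = 0.0714
χ² = 0.3183 + 20.9550 + 14.0979 + 0.0714 = 35.4426 ≈ 35.443
Degrees of freedom = 4 − 1 = 3; critical value at α = 0.05 is 7.815.
Since 35.443 > 7.815, we reject the null hypothesis — the data do not fit the 9:3:3:1 ratio.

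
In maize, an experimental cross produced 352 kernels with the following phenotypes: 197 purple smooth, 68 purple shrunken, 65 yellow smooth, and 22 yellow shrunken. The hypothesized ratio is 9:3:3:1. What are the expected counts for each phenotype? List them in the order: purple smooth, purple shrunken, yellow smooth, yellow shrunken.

Under the 9:3:3:1 hypothesis (Σ ratio = 16, N = 352):
  purple smooth: 352 × 9/16 = 198
  purple shrunken: 352 × 3/16 = 66
  yellow smooth: 352 × 3/16 = 66
  yellow shrunken: 352 × 1/16 = 22

198, 66, 66, 22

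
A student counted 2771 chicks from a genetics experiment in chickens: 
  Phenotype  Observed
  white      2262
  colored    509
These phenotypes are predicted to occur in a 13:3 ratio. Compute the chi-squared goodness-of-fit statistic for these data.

Expected counts for N = 2771 under a 13:3 ratio (total parts = 16):
  white: 2771 × 13/16 = 2251.4375
  colored: 2771 × 3/16 = 519.5625
χ² = Σ (O − E)² / E
  white: (2262 − 2251.4375)² / 2251.4375 = 0.0496
  colored: (509 − 519.5625)² / 519.5625 = 0.2147
χ² = 0.0496 + 0.2147 = 0.2643 ≈ 0.264

0.264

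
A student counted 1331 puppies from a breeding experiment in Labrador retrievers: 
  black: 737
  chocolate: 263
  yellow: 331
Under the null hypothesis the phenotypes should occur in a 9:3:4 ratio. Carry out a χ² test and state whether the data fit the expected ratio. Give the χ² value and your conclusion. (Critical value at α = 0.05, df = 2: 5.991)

0.915; consistent

The 9:3:4 ratio has 16 parts, so with N = 1331 the expected counts are:
  black: 1331 × 9/16 = 748.6875
  chocolate: 1331 × 3/16 = 249.5625
  yellow: 1331 × 4/16 = 332.75
χ² = Σ (O − E)² / E
  black: (737 − 748.6875)² / 748.6875 = 0.1824
  chocolate: (263 − 249.5625)² / 249.5625 = 0.7235
  yellow: (331 − 332.75)² / 332.75 = 0.0092
χ² = 0.1824 + 0.7235 + 0.0092 = 0.9151 ≈ 0.915
Degrees of freedom = 3 − 1 = 2; critical value at α = 0.05 is 5.991.
Since 0.915 < 5.991, we fail to reject the null hypothesis — the data are consistent with the 9:3:4 ratio.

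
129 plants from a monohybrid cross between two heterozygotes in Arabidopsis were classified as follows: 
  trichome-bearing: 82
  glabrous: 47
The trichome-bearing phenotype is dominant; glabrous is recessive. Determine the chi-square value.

For a monohybrid cross between heterozygotes with complete dominance, the expected phenotypic ratio is 3:1.
Expected counts for N = 129 under a 3:1 ratio (total parts = 4):
  trichome-bearing: 129 × 3/4 = 96.75
  glabrous: 129 × 1/4 = 32.25
χ² = Σ (O − E)² / E
  trichome-bearing: (82 − 96.75)² / 96.75 = 2.2487
  glabrous: (47 − 32.25)² / 32.25 = 6.7461
χ² = 2.2487 + 6.7461 = 8.9948 ≈ 8.995

8.995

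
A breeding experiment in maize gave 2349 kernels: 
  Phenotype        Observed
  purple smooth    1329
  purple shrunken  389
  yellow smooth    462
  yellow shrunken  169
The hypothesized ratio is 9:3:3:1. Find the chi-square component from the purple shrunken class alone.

Expected counts for N = 2349 under a 9:3:3:1 ratio (total parts = 16):
  purple smooth: 2349 × 9/16 = 1321.3125
  purple shrunken: 2349 × 3/16 = 440.4375
  yellow smooth: 2349 × 3/16 = 440.4375
  yellow shrunken: 2349 × 1/16 = 146.8125
Contribution of purple shrunken: (389 − 440.4375)² / 440.4375 = 6.0072

6.007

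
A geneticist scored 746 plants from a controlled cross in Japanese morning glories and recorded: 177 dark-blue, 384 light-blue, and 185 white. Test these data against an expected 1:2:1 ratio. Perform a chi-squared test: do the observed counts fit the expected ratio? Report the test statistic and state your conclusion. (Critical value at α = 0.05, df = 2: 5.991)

0.820; consistent

The 1:2:1 ratio has 4 parts, so with N = 746 the expected counts are:
  dark-blue: 746 × 1/4 = 186.5
  light-blue: 746 × 2/4 = 373
  white: 746 × 1/4 = 186.5
χ² = Σ (O − E)² / E
  dark-blue: (177 − 186.5)² / 186.5 = 0.4839
  light-blue: (384 − 373)² / 373 = 0.3244
  white: (185 − 186.5)² / 186.5 = 0.0121
χ² = 0.4839 + 0.3244 + 0.0121 = 0.8204 ≈ 0.820
Degrees of freedom = 3 − 1 = 2; critical value at α = 0.05 is 5.991.
Since 0.820 < 5.991, we fail to reject the null hypothesis — the data are consistent with the 1:2:1 ratio.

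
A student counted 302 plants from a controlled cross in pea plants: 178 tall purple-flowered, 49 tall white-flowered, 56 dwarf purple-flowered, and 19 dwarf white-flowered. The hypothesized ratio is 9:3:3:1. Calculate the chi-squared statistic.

1.423

Expected counts for N = 302 under a 9:3:3:1 ratio (total parts = 16):
  tall purple-flowered: 302 × 9/16 = 169.875
  tall white-flowered: 302 × 3/16 = 56.625
  dwarf purple-flowered: 302 × 3/16 = 56.625
  dwarf white-flowered: 302 × 1/16 = 18.875
χ² = Σ (O − E)² / E
  tall purple-flowered: (178 − 169.875)² / 169.875 = 0.3886
  tall white-flowered: (49 − 56.625)² / 56.625 = 1.0268
  dwarf purple-flowered: (56 − 56.625)² / 56.625 = 0.0069
  dwarf white-flowered: (19 − 18.875)² / 18.875 = 0.0008
χ² = 0.3886 + 1.0268 + 0.0069 + 0.0008 = 1.4231 ≈ 1.423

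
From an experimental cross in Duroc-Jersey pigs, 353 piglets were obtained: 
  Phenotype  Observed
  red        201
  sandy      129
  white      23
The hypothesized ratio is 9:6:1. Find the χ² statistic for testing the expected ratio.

0.156

Under the 9:6:1 hypothesis (Σ ratio = 16, N = 353):
  red: 353 × 9/16 = 198.5625
  sandy: 353 × 6/16 = 132.375
  white: 353 × 1/16 = 22.0625
χ² = Σ (O − E)² / E
  red: (201 − 198.5625)² / 198.5625 = 0.0299
  sandy: (129 − 132.375)² / 132.375 = 0.0860
  white: (23 − 22.0625)² / 22.0625 = 0.0398
χ² = 0.0299 + 0.0860 + 0.0398 = 0.1557 ≈ 0.156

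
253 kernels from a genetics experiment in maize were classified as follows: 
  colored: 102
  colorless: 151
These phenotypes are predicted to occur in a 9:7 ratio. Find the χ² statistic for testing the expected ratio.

26.101

Expected counts for N = 253 under a 9:7 ratio (total parts = 16):
  colored: 253 × 9/16 = 142.3125
  colorless: 253 × 7/16 = 110.6875
χ² = Σ (O − E)² / E
  colored: (102 − 142.3125)² / 142.3125 = 11.4192
  colorless: (151 − 110.6875)² / 110.6875 = 14.6819
χ² = 11.4192 + 14.6819 = 26.1011 ≈ 26.101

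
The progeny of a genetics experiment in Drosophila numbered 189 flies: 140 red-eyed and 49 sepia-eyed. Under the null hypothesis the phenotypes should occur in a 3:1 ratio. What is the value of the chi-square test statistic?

The 3:1 ratio has 4 parts, so with N = 189 the expected counts are:
  red-eyed: 189 × 3/4 = 141.75
  sepia-eyed: 189 × 1/4 = 47.25
χ² = Σ (O − E)² / E
  red-eyed: (140 − 141.75)² / 141.75 = 0.0216
  sepia-eyed: (49 − 47.25)² / 47.25 = 0.0648
χ² = 0.0216 + 0.0648 = 0.0864 ≈ 0.086

0.086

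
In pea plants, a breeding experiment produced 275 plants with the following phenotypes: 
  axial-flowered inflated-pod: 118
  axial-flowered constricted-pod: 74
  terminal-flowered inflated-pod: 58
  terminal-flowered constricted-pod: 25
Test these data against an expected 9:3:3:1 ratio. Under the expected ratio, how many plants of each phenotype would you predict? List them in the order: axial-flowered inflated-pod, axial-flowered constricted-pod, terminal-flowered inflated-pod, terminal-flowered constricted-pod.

The 9:3:3:1 ratio has 16 parts, so with N = 275 the expected counts are:
  axial-flowered inflated-pod: 275 × 9/16 = 154.6875
  axial-flowered constricted-pod: 275 × 3/16 = 51.5625
  terminal-flowered inflated-pod: 275 × 3/16 = 51.5625
  terminal-flowered constricted-pod: 275 × 1/16 = 17.1875

154.6875, 51.5625, 51.5625, 17.1875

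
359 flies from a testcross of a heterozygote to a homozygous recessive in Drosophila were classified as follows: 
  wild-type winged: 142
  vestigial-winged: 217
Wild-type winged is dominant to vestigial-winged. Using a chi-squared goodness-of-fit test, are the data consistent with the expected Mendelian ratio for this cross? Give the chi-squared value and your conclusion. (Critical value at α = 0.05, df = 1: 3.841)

15.669; not consistent

A testcross of a heterozygote (Aa × aa) gives a 1:1 phenotypic ratio.
Expected counts for N = 359 under a 1:1 ratio (total parts = 2):
  wild-type winged: 359 × 1/2 = 179.5
  vestigial-winged: 359 × 1/2 = 179.5
χ² = Σ (O − E)² / E
  wild-type winged: (142 − 179.5)² / 179.5 = 7.8343
  vestigial-winged: (217 − 179.5)² / 179.5 = 7.8343
χ² = 7.8343 + 7.8343 = 15.6686 ≈ 15.669
Degrees of freedom = 2 − 1 = 1; critical value at α = 0.05 is 3.841.
Since 15.669 > 3.841, we reject the null hypothesis — the data do not fit the 1:1 ratio.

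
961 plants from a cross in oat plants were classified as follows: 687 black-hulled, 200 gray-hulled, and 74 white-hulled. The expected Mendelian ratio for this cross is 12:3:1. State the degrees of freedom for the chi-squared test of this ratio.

A goodness-of-fit test with 3 phenotype classes has df = 3 − 1 = 2.

2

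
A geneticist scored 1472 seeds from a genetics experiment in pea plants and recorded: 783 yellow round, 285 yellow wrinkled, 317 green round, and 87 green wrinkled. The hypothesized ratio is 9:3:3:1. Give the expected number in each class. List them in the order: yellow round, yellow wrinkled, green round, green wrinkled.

828, 276, 276, 92

Expected counts for N = 1472 under a 9:3:3:1 ratio (total parts = 16):
  yellow round: 1472 × 9/16 = 828
  yellow wrinkled: 1472 × 3/16 = 276
  green round: 1472 × 3/16 = 276
  green wrinkled: 1472 × 1/16 = 92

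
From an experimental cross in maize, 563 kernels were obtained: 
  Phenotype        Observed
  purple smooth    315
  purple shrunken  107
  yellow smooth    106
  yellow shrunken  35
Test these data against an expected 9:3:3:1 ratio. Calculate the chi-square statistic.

0.031

The 9:3:3:1 ratio has 16 parts, so with N = 563 the expected counts are:
  purple smooth: 563 × 9/16 = 316.6875
  purple shrunken: 563 × 3/16 = 105.5625
  yellow smooth: 563 × 3/16 = 105.5625
  yellow shrunken: 563 × 1/16 = 35.1875
χ² = Σ (O − E)² / E
  purple smooth: (315 − 316.6875)² / 316.6875 = 0.0090
  purple shrunken: (107 − 105.5625)² / 105.5625 = 0.0196
  yellow smooth: (106 − 105.5625)² / 105.5625 = 0.0018
  yellow shrunken: (35 − 35.1875)² / 35.1875 = 0.0010
χ² = 0.0090 + 0.0196 + 0.0018 + 0.0010 = 0.0314 ≈ 0.031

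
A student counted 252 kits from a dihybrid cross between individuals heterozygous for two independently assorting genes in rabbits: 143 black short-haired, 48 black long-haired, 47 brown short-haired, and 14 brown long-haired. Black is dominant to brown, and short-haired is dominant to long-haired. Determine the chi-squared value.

0.219

A dihybrid F₂ with independent assortment and complete dominance at both loci gives a 9:3:3:1 phenotypic ratio.
Total ratio parts = 16. Expected numbers out of 252:
  black short-haired: 252 × 9/16 = 141.75
  black long-haired: 252 × 3/16 = 47.25
  brown short-haired: 252 × 3/16 = 47.25
  brown long-haired: 252 × 1/16 = 15.75
χ² = Σ (O − E)² / E
  black short-haired: (143 − 141.75)² / 141.75 = 0.0110
  black long-haired: (48 − 47.25)² / 47.25 = 0.0119
  brown short-haired: (47 − 47.25)² / 47.25 = 0.0013
  brown long-haired: (14 − 15.75)² / 15.75 = 0.1944
χ² = 0.0110 + 0.0119 + 0.0013 + 0.1944 = 0.2186 ≈ 0.219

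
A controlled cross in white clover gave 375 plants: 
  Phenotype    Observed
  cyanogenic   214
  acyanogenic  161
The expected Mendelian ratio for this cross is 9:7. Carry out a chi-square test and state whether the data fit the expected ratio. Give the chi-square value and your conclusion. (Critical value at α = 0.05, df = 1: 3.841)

Expected counts for N = 375 under a 9:7 ratio (total parts = 16):
  cyanogenic: 375 × 9/16 = 210.9375
  acyanogenic: 375 × 7/16 = 164.0625
χ² = Σ (O − E)² / E
  cyanogenic: (214 − 210.9375)² / 210.9375 = 0.0445
  acyanogenic: (161 − 164.0625)² / 164.0625 = 0.0572
χ² = 0.0445 + 0.0572 = 0.1017 ≈ 0.102
Degrees of freedom = 2 − 1 = 1; critical value at α = 0.05 is 3.841.
Since 0.102 < 3.841, we fail to reject the null hypothesis — the data are consistent with the 9:7 ratio.

0.102; consistent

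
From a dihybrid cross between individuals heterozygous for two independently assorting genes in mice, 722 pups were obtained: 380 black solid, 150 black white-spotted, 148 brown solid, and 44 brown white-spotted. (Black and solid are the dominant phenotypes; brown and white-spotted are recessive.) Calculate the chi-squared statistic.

4.466

A dihybrid F₂ with independent assortment and complete dominance at both loci gives a 9:3:3:1 phenotypic ratio.
Total ratio parts = 16. Expected numbers out of 722:
  black solid: 722 × 9/16 = 406.125
  black white-spotted: 722 × 3/16 = 135.375
  brown solid: 722 × 3/16 = 135.375
  brown white-spotted: 722 × 1/16 = 45.125
χ² = Σ (O − E)² / E
  black solid: (380 − 406.125)² / 406.125 = 1.6806
  black white-spotted: (150 − 135.375)² / 135.375 = 1.5800
  brown solid: (148 − 135.375)² / 135.375 = 1.1774
  brown white-spotted: (44 − 45.125)² / 45.125 = 0.0280
χ² = 1.6806 + 1.5800 + 1.1774 + 0.0280 = 4.466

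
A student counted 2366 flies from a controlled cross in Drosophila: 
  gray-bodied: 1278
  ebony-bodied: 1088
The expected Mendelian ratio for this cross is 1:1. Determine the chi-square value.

15.258

Under the 1:1 hypothesis (Σ ratio = 2, N = 2366):
  gray-bodied: 2366 × 1/2 = 1183
  ebony-bodied: 2366 × 1/2 = 1183
χ² = Σ (O − E)² / E
  gray-bodied: (1278 − 1183)² / 1183 = 7.6289
  ebony-bodied: (1088 − 1183)² / 1183 = 7.6289
χ² = 7.6289 + 7.6289 = 15.2578 ≈ 15.258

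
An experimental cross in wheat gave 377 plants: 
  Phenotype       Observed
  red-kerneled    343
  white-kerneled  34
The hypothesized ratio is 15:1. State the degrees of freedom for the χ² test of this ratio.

A goodness-of-fit test with 2 phenotype classes has df = 2 − 1 = 1.

1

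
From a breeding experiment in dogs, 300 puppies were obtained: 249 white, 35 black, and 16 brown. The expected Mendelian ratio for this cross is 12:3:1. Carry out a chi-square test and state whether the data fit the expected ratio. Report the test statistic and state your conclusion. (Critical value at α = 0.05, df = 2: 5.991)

10.991; not consistent

Expected counts for N = 300 under a 12:3:1 ratio (total parts = 16):
  white: 300 × 12/16 = 225
  black: 300 × 3/16 = 56.25
  brown: 300 × 1/16 = 18.75
χ² = Σ (O − E)² / E
  white: (249 − 225)² / 225 = 2.5600
  black: (35 − 56.25)² / 56.25 = 8.0278
  brown: (16 − 18.75)² / 18.75 = 0.4033
χ² = 2.5600 + 8.0278 + 0.4033 = 10.9911 ≈ 10.991
Degrees of freedom = 3 − 1 = 2; critical value at α = 0.05 is 5.991.
Since 10.991 > 5.991, we reject the null hypothesis — the data do not fit the 12:3:1 ratio.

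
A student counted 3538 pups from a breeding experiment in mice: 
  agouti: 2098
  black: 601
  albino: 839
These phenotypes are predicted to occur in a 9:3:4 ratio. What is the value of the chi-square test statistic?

Total ratio parts = 16. Expected numbers out of 3538:
  agouti: 3538 × 9/16 = 1990.125
  black: 3538 × 3/16 = 663.375
  albino: 3538 × 4/16 = 884.5
χ² = Σ (O − E)² / E
  agouti: (2098 − 1990.125)² / 1990.125 = 5.8474
  black: (601 − 663.375)² / 663.375 = 5.8649
  albino: (839 − 884.5)² / 884.5 = 2.3406
χ² = 5.8474 + 5.8649 + 2.3406 = 14.0529 ≈ 14.053

14.053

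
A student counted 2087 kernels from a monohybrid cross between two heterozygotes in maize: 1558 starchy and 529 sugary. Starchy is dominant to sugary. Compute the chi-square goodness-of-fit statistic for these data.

For a monohybrid cross between heterozygotes with complete dominance, the expected phenotypic ratio is 3:1.
Under the 3:1 hypothesis (Σ ratio = 4, N = 2087):
  starchy: 2087 × 3/4 = 1565.25
  sugary: 2087 × 1/4 = 521.75
χ² = Σ (O − E)² / E
  starchy: (1558 − 1565.25)² / 1565.25 = 0.0336
  sugary: (529 − 521.75)² / 521.75 = 0.1007
χ² = 0.0336 + 0.1007 = 0.1343 ≈ 0.134

0.134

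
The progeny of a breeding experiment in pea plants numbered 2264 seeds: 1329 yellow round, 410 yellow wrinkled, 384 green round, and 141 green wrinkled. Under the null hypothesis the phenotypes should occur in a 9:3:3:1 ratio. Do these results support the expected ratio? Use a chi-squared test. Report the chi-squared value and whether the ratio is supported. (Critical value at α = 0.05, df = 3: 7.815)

The 9:3:3:1 ratio has 16 parts, so with N = 2264 the expected counts are:
  yellow round: 2264 × 9/16 = 1273.5
  yellow wrinkled: 2264 × 3/16 = 424.5
  green round: 2264 × 3/16 = 424.5
  green wrinkled: 2264 × 1/16 = 141.5
χ² = Σ (O − E)² / E
  yellow round: (1329 − 1273.5)² / 1273.5 = 2.4187
  yellow wrinkled: (410 − 424.5)² / 424.5 = 0.4953
  green round: (384 − 424.5)² / 424.5 = 3.8640
  green wrinkled: (141 − 141.5)² / 141.5 = 0.0018
χ² = 2.4187 + 0.4953 + 3.8640 + 0.0018 = 6.7798 ≈ 6.780
Degrees of freedom = 4 − 1 = 3; critical value at α = 0.05 is 7.815.
Since 6.780 < 7.815, we fail to reject the null hypothesis — the data are consistent with the 9:3:3:1 ratio.

6.780; consistent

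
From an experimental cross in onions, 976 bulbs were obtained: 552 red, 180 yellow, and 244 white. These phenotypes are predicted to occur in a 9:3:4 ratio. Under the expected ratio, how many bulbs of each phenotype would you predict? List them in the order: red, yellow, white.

549, 183, 244

Expected counts for N = 976 under a 9:3:4 ratio (total parts = 16):
  red: 976 × 9/16 = 549
  yellow: 976 × 3/16 = 183
  white: 976 × 4/16 = 244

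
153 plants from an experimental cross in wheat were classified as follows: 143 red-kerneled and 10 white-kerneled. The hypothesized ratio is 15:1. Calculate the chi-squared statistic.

Total ratio parts = 16. Expected numbers out of 153:
  red-kerneled: 153 × 15/16 = 143.4375
  white-kerneled: 153 × 1/16 = 9.5625
χ² = Σ (O − E)² / E
  red-kerneled: (143 − 143.4375)² / 143.4375 = 0.0013
  white-kerneled: (10 − 9.5625)² / 9.5625 = 0.0200
χ² = 0.0013 + 0.0200 = 0.0213 ≈ 0.021

0.021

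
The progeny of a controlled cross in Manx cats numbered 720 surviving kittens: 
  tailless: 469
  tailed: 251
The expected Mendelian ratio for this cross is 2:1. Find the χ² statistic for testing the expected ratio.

0.756

The 2:1 ratio has 3 parts, so with N = 720 the expected counts are:
  tailless: 720 × 2/3 = 480
  tailed: 720 × 1/3 = 240
χ² = Σ (O − E)² / E
  tailless: (469 − 480)² / 480 = 0.2521
  tailed: (251 − 240)² / 240 = 0.5042
χ² = 0.2521 + 0.5042 = 0.7563 ≈ 0.756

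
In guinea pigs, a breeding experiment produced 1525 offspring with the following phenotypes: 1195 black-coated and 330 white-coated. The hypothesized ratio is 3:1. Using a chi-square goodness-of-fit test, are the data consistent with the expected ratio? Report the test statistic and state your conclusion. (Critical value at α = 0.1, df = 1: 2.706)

Under the 3:1 hypothesis (Σ ratio = 4, N = 1525):
  black-coated: 1525 × 3/4 = 1143.75
  white-coated: 1525 × 1/4 = 381.25
χ² = Σ (O − E)² / E
  black-coated: (1195 − 1143.75)² / 1143.75 = 2.2964
  white-coated: (330 − 381.25)² / 381.25 = 6.8893
χ² = 2.2964 + 6.8893 = 9.1857 ≈ 9.186
Degrees of freedom = 2 − 1 = 1; critical value at α = 0.1 is 2.706.
Since 9.186 > 2.706, we reject the null hypothesis — the data do not fit the 3:1 ratio.

9.186; not consistent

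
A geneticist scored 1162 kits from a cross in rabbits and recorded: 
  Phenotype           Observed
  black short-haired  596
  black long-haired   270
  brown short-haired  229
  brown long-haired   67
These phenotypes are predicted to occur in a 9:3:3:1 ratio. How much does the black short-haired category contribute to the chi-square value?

Total ratio parts = 16. Expected numbers out of 1162:
  black short-haired: 1162 × 9/16 = 653.625
  black long-haired: 1162 × 3/16 = 217.875
  brown short-haired: 1162 × 3/16 = 217.875
  brown long-haired: 1162 × 1/16 = 72.625
Contribution of black short-haired: (596 − 653.625)² / 653.625 = 5.0803

5.080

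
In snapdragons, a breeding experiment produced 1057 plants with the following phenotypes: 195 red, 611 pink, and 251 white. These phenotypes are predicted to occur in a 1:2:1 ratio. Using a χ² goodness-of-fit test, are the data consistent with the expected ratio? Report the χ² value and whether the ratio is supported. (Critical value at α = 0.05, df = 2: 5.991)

Expected counts for N = 1057 under a 1:2:1 ratio (total parts = 4):
  red: 1057 × 1/4 = 264.25
  pink: 1057 × 2/4 = 528.5
  white: 1057 × 1/4 = 264.25
χ² = Σ (O − E)² / E
  red: (195 − 264.25)² / 264.25 = 18.1478
  pink: (611 − 528.5)² / 528.5 = 12.8784
  white: (251 − 264.25)² / 264.25 = 0.6644
χ² = 18.1478 + 12.8784 + 0.6644 = 31.6906 ≈ 31.691
Degrees of freedom = 3 − 1 = 2; critical value at α = 0.05 is 5.991.
Since 31.691 > 5.991, we reject the null hypothesis — the data do not fit the 1:2:1 ratio.

31.691; not consistent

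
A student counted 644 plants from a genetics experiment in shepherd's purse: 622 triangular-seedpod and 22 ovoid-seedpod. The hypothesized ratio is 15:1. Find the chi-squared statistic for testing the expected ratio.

8.827

Total ratio parts = 16. Expected numbers out of 644:
  triangular-seedpod: 644 × 15/16 = 603.75
  ovoid-seedpod: 644 × 1/16 = 40.25
χ² = Σ (O − E)² / E
  triangular-seedpod: (622 − 603.75)² / 603.75 = 0.5517
  ovoid-seedpod: (22 − 40.25)² / 40.25 = 8.2748
χ² = 0.5517 + 8.2748 = 8.8265 ≈ 8.827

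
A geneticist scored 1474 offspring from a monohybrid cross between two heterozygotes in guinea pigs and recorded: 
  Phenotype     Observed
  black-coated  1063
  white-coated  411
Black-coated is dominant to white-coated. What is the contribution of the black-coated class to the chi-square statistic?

For a monohybrid cross between heterozygotes with complete dominance, the expected phenotypic ratio is 3:1.
The 3:1 ratio has 4 parts, so with N = 1474 the expected counts are:
  black-coated: 1474 × 3/4 = 1105.5
  white-coated: 1474 × 1/4 = 368.5
Contribution of black-coated: (1063 − 1105.5)² / 1105.5 = 1.6339

1.634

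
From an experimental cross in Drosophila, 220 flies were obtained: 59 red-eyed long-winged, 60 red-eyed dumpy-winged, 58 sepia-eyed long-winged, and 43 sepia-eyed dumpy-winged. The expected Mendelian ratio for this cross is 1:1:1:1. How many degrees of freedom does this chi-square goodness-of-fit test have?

3

A goodness-of-fit test with 4 phenotype classes has df = 4 − 1 = 3.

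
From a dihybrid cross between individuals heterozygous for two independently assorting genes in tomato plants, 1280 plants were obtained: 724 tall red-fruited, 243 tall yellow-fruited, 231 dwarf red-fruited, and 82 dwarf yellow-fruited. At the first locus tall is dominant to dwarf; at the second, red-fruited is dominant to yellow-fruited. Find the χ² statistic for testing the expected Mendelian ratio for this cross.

0.447

A dihybrid F₂ with independent assortment and complete dominance at both loci gives a 9:3:3:1 phenotypic ratio.
Under the 9:3:3:1 hypothesis (Σ ratio = 16, N = 1280):
  tall red-fruited: 1280 × 9/16 = 720
  tall yellow-fruited: 1280 × 3/16 = 240
  dwarf red-fruited: 1280 × 3/16 = 240
  dwarf yellow-fruited: 1280 × 1/16 = 80
χ² = Σ (O − E)² / E
  tall red-fruited: (724 − 720)² / 720 = 0.0222
  tall yellow-fruited: (243 − 240)² / 240 = 0.0375
  dwarf red-fruited: (231 − 240)² / 240 = 0.3375
  dwarf yellow-fruited: (82 − 80)² / 80 = 0.0500
χ² = 0.0222 + 0.0375 + 0.3375 + 0.0500 = 0.4472 ≈ 0.447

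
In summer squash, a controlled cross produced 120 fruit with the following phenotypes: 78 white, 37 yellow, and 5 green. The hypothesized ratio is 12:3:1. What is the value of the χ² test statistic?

11.778

The 12:3:1 ratio has 16 parts, so with N = 120 the expected counts are:
  white: 120 × 12/16 = 90
  yellow: 120 × 3/16 = 22.5
  green: 120 × 1/16 = 7.5
χ² = Σ (O − E)² / E
  white: (78 − 90)² / 90 = 1.6000
  yellow: (37 − 22.5)² / 22.5 = 9.3444
  green: (5 − 7.5)² / 7.5 = 0.8333
χ² = 1.6000 + 9.3444 + 0.8333 = 11.7777 ≈ 11.778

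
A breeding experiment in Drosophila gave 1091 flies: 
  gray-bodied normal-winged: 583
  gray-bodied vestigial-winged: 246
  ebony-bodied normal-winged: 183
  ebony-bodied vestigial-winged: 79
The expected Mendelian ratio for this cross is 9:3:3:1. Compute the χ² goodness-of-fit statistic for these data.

13.916

The 9:3:3:1 ratio has 16 parts, so with N = 1091 the expected counts are:
  gray-bodied normal-winged: 1091 × 9/16 = 613.6875
  gray-bodied vestigial-winged: 1091 × 3/16 = 204.5625
  ebony-bodied normal-winged: 1091 × 3/16 = 204.5625
  ebony-bodied vestigial-winged: 1091 × 1/16 = 68.1875
χ² = Σ (O − E)² / E
  gray-bodied normal-winged: (583 − 613.6875)² / 613.6875 = 1.5345
  gray-bodied vestigial-winged: (246 − 204.5625)² / 204.5625 = 8.3938
  ebony-bodied normal-winged: (183 − 204.5625)² / 204.5625 = 2.2729
  ebony-bodied vestigial-winged: (79 − 68.1875)² / 68.1875 = 1.7145
χ² = 1.5345 + 8.3938 + 2.2729 + 1.7145 = 13.9157 ≈ 13.916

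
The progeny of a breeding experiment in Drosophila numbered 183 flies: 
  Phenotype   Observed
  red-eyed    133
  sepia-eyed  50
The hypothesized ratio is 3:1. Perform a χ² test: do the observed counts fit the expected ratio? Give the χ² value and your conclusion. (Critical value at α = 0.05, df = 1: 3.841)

Total ratio parts = 4. Expected numbers out of 183:
  red-eyed: 183 × 3/4 = 137.25
  sepia-eyed: 183 × 1/4 = 45.75
χ² = Σ (O − E)² / E
  red-eyed: (133 − 137.25)² / 137.25 = 0.1316
  sepia-eyed: (50 − 45.75)² / 45.75 = 0.3948
χ² = 0.1316 + 0.3948 = 0.5264 ≈ 0.526
Degrees of freedom = 2 − 1 = 1; critical value at α = 0.05 is 3.841.
Since 0.526 < 3.841, we fail to reject the null hypothesis — the data are consistent with the 3:1 ratio.

0.526; consistent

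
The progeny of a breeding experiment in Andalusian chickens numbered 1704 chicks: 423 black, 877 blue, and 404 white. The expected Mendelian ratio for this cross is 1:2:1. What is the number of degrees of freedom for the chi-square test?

2

A goodness-of-fit test with 3 phenotype classes has df = 3 − 1 = 2.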